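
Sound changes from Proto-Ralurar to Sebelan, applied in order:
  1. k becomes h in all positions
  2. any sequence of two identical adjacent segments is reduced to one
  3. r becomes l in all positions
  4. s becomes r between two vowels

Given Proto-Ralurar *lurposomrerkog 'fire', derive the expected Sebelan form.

lulporomlelhog

Sebelan: start from *lurposomrerkog.
  rule 1 (unconditioned shift): lurposomrerkog → lurposomrerhog
  rule 2: no change — lurposomrerhog
  rule 3 (unconditioned shift): lurposomrerhog → lulposomlelhog
  rule 4 (rhotacism): lulposomlelhog → lulporomlelhog
  ⇒ Sebelan lulporomlelhog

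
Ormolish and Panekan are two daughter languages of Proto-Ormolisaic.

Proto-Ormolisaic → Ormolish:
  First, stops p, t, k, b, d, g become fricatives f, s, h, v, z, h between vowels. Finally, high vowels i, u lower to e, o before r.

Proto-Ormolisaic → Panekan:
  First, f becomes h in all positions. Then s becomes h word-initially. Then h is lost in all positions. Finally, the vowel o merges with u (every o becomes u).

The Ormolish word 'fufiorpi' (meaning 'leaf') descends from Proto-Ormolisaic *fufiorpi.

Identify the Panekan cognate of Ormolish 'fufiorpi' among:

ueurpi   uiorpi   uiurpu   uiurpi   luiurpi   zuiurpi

Panekan: start from *fufiorpi.
  rule 1 (unconditioned shift): fufiorpi → huhiorpi
  rule 2: no change — huhiorpi
  rule 3 (h-loss): huhiorpi → uiorpi
  rule 4 (vowel merger): uiorpi → uiurpi
  ⇒ Panekan uiurpi
The other candidates each miss or misapply at least one Panekan change.

uiurpi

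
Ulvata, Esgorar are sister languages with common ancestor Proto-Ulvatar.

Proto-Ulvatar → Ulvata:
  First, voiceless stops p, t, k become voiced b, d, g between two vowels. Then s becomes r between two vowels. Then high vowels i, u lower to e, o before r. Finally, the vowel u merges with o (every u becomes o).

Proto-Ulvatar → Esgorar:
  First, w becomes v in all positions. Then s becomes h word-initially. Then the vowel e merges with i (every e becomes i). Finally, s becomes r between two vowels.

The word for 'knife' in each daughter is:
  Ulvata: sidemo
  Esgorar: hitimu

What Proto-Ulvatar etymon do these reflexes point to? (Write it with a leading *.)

*sitemu

Position 1: Ulvata has s, Esgorar has h. Ulvata preserves s here (none of its changes turn any other segment into s), so the proto-segment is *s.
Position 3: Ulvata has d, Esgorar has t. Esgorar preserves t here (none of its changes turn any other segment into t), so the proto-segment is *t.
Position 6: Ulvata has o, Esgorar has u. Esgorar preserves u here (none of its changes turn any other segment into u), so the proto-segment is *u.
Verify the candidate proto-form against each daughter:
Ulvata: *sitemu
  sitemu → sidemu   [intervocalic voicing]
  sidemu (rule 2 does not apply)
  sidemu (rule 3 does not apply)
  sidemu → sidemo   [vowel merger]
  giving Ulvata sidemo.
Esgorar: *sitemu > hitemu > hitimu  (by debuccalisation, vowel merger)
Only *sitemu yields all of Ulvata sidemo, Esgorar hitimu.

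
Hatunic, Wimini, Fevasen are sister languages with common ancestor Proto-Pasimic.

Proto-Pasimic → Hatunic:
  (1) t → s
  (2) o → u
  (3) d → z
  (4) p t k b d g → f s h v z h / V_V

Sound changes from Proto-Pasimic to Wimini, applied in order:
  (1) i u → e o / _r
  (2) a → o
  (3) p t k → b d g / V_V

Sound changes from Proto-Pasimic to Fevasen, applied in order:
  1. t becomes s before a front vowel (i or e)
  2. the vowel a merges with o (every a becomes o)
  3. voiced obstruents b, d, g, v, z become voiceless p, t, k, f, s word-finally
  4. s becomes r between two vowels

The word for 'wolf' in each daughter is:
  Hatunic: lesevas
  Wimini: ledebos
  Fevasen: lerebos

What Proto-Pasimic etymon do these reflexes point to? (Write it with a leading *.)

Position 3: Hatunic has s, Wimini has d, Fevasen has r. Taking the neighbouring segments as reconstructed: Hatunic s could go back to *t or *s; Wimini d could go back to *t or *d; Fevasen r could go back to *t or *s or *r — the one source consistent with every daughter is *t.
Position 5: Hatunic has v, Wimini has b, Fevasen has b. Fevasen preserves b here (none of its changes turn any other segment into b), so the proto-segment is *b.
Position 6: Hatunic has a, Wimini has o, Fevasen has o. Hatunic preserves a here (none of its changes turn any other segment into a), so the proto-segment is *a.
The remaining positions agree across the daughters. Check the candidate against every language:
Hatunic: start from *letebas.
  rule 1 (unconditioned shift): letebas → lesebas
  rule 2: no change — lesebas
  rule 3: no change — lesebas
  rule 4 (intervocalic lenition): lesebas → lesevas
  ⇒ Hatunic lesevas
Wimini: *letebas
  letebas (rule 1 does not apply)
  letebas → letebos   [vowel merger]
  letebos → ledebos   [intervocalic voicing]
  giving Wimini ledebos.
Fevasen: start from *letebas.
  rule 1 (palatalisation): letebas → lesebas
  rule 2 (vowel merger): lesebas → lesebos
  rule 3: no change — lesebos
  rule 4 (rhotacism): lesebos → lerebos
  ⇒ Fevasen lerebos
*letebas is the unique common source.

*letebas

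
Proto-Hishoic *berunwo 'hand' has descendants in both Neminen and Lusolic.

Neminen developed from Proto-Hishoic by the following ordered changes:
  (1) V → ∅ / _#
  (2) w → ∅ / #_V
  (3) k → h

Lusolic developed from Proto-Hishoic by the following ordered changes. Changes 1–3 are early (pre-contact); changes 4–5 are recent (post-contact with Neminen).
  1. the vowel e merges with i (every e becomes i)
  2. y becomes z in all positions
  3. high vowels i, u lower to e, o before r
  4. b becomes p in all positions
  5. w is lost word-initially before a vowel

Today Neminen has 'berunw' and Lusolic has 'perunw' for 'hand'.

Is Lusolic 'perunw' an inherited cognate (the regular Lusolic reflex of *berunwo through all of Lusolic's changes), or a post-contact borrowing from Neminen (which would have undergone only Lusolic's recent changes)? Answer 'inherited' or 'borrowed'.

If inherited, *berunwo would pass through all of Lusolic's changes:
Lusolic: start from *berunwo.
  rule 1 (vowel merger): berunwo → birunwo
  rule 2: no change — birunwo
  rule 3 (pre-rhotic lowering): birunwo → berunwo
  rule 4 (unconditioned shift): berunwo → perunwo
  rule 5: no change — perunwo
  ⇒ Lusolic perunwo
If borrowed from Neminen 'berunw' after the early changes, it would undergo only the recent ones:
  rule 4 (unconditioned shift): berunw → perunw
  rule 5 (glide loss): no change (perunw)
  ⇒ as a loan: perunw
Lusolic 'perunw' matches the loan outcome 'perunw', not the inherited 'perunwo' — it skipped the early Lusolic changes, so it was borrowed from Neminen.

borrowed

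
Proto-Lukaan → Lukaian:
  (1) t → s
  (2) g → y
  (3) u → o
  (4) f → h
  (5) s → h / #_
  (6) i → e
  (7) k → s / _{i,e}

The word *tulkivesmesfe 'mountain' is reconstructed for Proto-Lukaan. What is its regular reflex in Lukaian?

Lukaian: *tulkivesmesfe
  tulkivesmesfe → sulkivesmesfe   [unconditioned shift]
  sulkivesmesfe (rule 2 does not apply)
  sulkivesmesfe → solkivesmesfe   [vowel merger]
  solkivesmesfe → solkivesmeshe   [unconditioned shift]
  solkivesmeshe → holkivesmeshe   [debuccalisation]
  holkivesmeshe → holkevesmeshe   [vowel merger]
  holkevesmeshe → holsevesmeshe   [palatalisation]
  giving Lukaian holsevesmeshe.

holsevesmeshe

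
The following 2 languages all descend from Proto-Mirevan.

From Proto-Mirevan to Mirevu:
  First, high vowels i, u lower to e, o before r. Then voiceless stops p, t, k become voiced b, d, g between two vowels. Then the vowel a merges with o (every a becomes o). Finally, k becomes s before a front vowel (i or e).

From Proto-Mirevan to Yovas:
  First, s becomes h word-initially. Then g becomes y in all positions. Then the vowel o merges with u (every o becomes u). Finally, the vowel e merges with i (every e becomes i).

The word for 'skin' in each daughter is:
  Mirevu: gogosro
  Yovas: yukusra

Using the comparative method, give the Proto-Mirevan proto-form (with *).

*gokosra

Position 4: Mirevu has o, Yovas has u. Taking the neighbouring segments as reconstructed: Mirevu o could go back to *a or *o; Yovas u could go back to *o or *u — the one source consistent with every daughter is *o.
Position 2: Mirevu has o, Yovas has u. Taking the neighbouring segments as reconstructed: Mirevu o could go back to *a or *o; Yovas u could go back to *o or *u — the one source consistent with every daughter is *o.
Position 3: Mirevu has g, Yovas has k. Yovas preserves k here (none of its changes turn any other segment into k), so the proto-segment is *k.
Continuing position by position gives *gokosra; check it forward:
Mirevu: start from *gokosra.
  rule 1: no change — gokosra
  rule 2 (intervocalic voicing): gokosra → gogosra
  rule 3 (vowel merger): gogosra → gogosro
  rule 4: no change — gogosro
  ⇒ Mirevu gogosro
Yovas: *gokosra
  gokosra (rule 1 does not apply)
  gokosra → yokosra   [unconditioned shift]
  yokosra → yukusra   [vowel merger]
  yukusra (rule 4 does not apply)
  giving Yovas yukusra.
No other proto-form is consistent with every reflex, so the reconstruction is *gokosra.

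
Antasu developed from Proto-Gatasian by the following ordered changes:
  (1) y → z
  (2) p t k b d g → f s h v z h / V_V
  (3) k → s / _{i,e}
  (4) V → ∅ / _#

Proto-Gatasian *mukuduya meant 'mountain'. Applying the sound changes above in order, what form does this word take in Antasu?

Antasu: *mukuduya
  mukuduya → mukuduza   [unconditioned shift]
  mukuduza → muhuzuza   [intervocalic lenition]
  muhuzuza (rule 3 does not apply)
  muhuzuza → muhuzuz   [apocope]
  giving Antasu muhuzuz.

muhuzuz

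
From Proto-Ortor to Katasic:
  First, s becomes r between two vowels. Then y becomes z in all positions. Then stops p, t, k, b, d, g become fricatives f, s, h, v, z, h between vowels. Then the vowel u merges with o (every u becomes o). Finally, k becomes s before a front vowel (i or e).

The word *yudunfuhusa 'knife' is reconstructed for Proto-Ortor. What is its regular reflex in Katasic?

Katasic: *yudunfuhusa > yudunfuhura > zudunfuhura > zuzunfuhura > zozonfohora  (by rhotacism, unconditioned shift, intervocalic lenition, vowel merger)

zozonfohora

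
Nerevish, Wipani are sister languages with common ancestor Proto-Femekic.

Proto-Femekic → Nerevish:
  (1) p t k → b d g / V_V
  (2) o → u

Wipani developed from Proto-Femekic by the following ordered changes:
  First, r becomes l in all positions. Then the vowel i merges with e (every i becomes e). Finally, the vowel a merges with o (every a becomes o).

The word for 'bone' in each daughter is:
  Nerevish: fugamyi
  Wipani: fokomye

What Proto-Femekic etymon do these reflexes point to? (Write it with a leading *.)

Position 7: Nerevish has i, Wipani has e. Nerevish preserves i here (none of its changes turn any other segment into i), so the proto-segment is *i.
Position 4: Nerevish has a, Wipani has o. Nerevish preserves a here (none of its changes turn any other segment into a), so the proto-segment is *a.
This points to *fokamyi. Verify forward in each daughter:
Nerevish: *fokamyi > fogamyi > fugamyi  (by intervocalic voicing, vowel merger)
Wipani: *fokamyi
  fokamyi (rule 1 does not apply)
  fokamyi → fokamye   [vowel merger]
  fokamye → fokomye   [vowel merger]
  giving Wipani fokomye.
*fokamyi is the unique common source.

*fokamyi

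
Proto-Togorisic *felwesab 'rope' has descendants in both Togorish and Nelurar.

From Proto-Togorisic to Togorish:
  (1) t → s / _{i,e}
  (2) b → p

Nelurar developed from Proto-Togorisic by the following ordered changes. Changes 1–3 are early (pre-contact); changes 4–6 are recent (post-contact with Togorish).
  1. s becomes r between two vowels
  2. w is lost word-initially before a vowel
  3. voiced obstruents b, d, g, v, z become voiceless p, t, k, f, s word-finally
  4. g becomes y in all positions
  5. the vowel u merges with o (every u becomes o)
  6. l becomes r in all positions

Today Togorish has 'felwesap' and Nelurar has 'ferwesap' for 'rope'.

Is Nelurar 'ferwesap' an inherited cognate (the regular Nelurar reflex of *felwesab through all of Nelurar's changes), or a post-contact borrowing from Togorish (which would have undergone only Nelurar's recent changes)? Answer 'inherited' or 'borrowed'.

If inherited, *felwesab would pass through all of Nelurar's changes:
Nelurar: *felwesab > felwerab > felwerap > ferwerap  (by rhotacism, final devoicing, unconditioned shift)
If borrowed from Togorish 'felwesap' after the early changes, it would undergo only the recent ones:
  rule 4 (unconditioned shift): no change (felwesap)
  rule 5 (vowel merger): no change (felwesap)
  rule 6 (unconditioned shift): felwesap → ferwesap
  ⇒ as a loan: ferwesap
Nelurar 'ferwesap' matches the loan outcome 'ferwesap', not the inherited 'ferwerap' — it skipped the early Nelurar changes, so it was borrowed from Togorish.

borrowed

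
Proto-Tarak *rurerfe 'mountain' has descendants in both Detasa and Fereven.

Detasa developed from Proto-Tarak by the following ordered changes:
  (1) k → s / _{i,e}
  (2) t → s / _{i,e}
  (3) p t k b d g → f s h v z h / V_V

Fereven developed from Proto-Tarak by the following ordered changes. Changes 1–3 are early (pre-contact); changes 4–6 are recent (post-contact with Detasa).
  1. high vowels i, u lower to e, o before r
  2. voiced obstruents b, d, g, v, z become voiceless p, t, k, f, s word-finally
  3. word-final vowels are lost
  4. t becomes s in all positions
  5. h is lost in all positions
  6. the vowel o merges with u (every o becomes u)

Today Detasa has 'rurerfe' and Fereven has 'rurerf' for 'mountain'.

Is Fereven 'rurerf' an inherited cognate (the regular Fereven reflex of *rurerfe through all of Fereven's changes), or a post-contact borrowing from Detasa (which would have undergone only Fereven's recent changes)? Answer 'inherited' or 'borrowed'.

inherited

If inherited, *rurerfe would pass through all of Fereven's changes:
Fereven: *rurerfe
  rurerfe → rorerfe   [pre-rhotic lowering]
  rorerfe (rule 2 does not apply)
  rorerfe → rorerf   [apocope]
  rorerf (rule 4 does not apply)
  rorerf (rule 5 does not apply)
  rorerf → rurerf   [vowel merger]
  giving Fereven rurerf.
If borrowed from Detasa 'rurerfe' after the early changes, it would undergo only the recent ones:
  rule 4 (unconditioned shift): no change (rurerfe)
  rule 5 (h-loss): no change (rurerfe)
  rule 6 (vowel merger): no change (rurerfe)
  ⇒ as a loan: rurerfe
Fereven 'rurerf' matches the inherited outcome exactly, so it is an inherited cognate, not a loan.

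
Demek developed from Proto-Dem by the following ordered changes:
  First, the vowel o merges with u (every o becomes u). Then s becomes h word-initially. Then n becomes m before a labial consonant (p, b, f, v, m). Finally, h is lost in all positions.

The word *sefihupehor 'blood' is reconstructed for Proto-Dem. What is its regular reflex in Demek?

Demek: start from *sefihupehor.
  rule 1 (vowel merger): sefihupehor → sefihupehur
  rule 2 (debuccalisation): sefihupehur → hefihupehur
  rule 3: no change — hefihupehur
  rule 4 (h-loss): hefihupehur → efiupeur
  ⇒ Demek efiupeur

efiupeur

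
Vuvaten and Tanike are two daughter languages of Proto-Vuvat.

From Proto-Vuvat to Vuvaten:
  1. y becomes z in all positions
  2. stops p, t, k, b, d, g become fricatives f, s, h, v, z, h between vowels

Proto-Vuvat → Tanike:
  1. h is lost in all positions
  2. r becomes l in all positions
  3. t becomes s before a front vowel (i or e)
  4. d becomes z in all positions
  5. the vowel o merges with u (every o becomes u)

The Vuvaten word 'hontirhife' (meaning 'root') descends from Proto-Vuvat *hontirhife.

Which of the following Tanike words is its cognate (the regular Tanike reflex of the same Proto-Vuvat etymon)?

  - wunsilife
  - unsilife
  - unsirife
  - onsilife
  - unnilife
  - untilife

Tanike: *hontirhife
  hontirhife → ontirife   [h-loss]
  ontirife → ontilife   [unconditioned shift]
  ontilife → onsilife   [palatalisation]
  onsilife (rule 4 does not apply)
  onsilife → unsilife   [vowel merger]
  giving Tanike unsilife.
Among the options, 'unsilife' alone shows every Tanike change applied in order.

unsilife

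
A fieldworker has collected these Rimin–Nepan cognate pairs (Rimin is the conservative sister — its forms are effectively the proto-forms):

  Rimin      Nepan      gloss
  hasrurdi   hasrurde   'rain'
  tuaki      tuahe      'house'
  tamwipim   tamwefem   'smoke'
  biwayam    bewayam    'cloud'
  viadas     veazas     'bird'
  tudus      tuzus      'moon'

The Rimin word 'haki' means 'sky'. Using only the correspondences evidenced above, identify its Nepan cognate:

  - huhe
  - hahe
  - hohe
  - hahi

hahe

tuaki ~ tuahe — Rimin k corresponds to Nepan h between vowels (before a front vowel).
hasrurdi ~ hasrurde, tuaki ~ tuahe — Rimin i corresponds to Nepan e word-finally.
Applying these to Rimin 'haki':
  haki → hahi   (k→h between vowels (before a front vowel))
  hahi → hahe   (i→e word-finally)
So the Nepan cognate is 'hahe'.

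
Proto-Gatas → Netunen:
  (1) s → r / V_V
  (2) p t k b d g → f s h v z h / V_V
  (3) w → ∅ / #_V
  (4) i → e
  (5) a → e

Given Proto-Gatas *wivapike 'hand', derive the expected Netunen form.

Netunen: *wivapike > wivafihe > ivafihe > evafehe > evefehe  (by intervocalic lenition, glide loss, vowel merger, vowel merger)

evefehe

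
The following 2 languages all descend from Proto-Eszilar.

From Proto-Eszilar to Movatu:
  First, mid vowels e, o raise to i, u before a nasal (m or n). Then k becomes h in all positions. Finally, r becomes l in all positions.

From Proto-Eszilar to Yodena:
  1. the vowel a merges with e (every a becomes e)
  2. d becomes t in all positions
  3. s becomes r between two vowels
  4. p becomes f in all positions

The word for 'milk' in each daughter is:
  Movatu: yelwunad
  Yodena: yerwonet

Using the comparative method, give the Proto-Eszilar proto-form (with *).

*yerwonad

Position 3: Movatu has l, Yodena has r. Taking the neighbouring segments as reconstructed: Movatu l could go back to *l or *r; Yodena r can only go back to *r — the one source consistent with every daughter is *r.
Position 7: Movatu has a, Yodena has e. Movatu preserves a here (none of its changes turn any other segment into a), so the proto-segment is *a.
Verify the candidate proto-form against each daughter:
Movatu: start from *yerwonad.
  rule 1 (pre-nasal raising): yerwonad → yerwunad
  rule 2: no change — yerwunad
  rule 3 (unconditioned shift): yerwunad → yelwunad
  ⇒ Movatu yelwunad
Yodena: start from *yerwonad.
  rule 1 (vowel merger): yerwonad → yerwoned
  rule 2 (unconditioned shift): yerwoned → yerwonet
  rule 3: no change — yerwonet
  rule 4: no change — yerwonet
  ⇒ Yodena yerwonet
*yerwonad is the unique common source.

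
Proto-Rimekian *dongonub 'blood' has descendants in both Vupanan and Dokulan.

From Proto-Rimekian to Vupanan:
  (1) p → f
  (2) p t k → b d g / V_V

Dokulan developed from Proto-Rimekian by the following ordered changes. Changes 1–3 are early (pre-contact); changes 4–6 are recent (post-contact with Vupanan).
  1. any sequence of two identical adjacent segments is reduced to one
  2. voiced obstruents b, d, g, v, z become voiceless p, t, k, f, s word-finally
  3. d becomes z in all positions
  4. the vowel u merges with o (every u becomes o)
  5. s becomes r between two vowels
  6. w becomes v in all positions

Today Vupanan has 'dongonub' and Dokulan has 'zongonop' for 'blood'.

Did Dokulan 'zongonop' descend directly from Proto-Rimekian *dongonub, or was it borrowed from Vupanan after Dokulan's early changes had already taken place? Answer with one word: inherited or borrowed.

If inherited, *dongonub would pass through all of Dokulan's changes:
Dokulan: *dongonub
  dongonub (rule 1 does not apply)
  dongonub → dongonup   [final devoicing]
  dongonup → zongonup   [unconditioned shift]
  zongonup → zongonop   [vowel merger]
  zongonop (rule 5 does not apply)
  zongonop (rule 6 does not apply)
  giving Dokulan zongonop.
If borrowed from Vupanan 'dongonub' after the early changes, it would undergo only the recent ones:
  rule 4 (vowel merger): dongonub → dongonob
  rule 5 (rhotacism): no change (dongonob)
  rule 6 (unconditioned shift): no change (dongonob)
  ⇒ as a loan: dongonob
Dokulan 'zongonop' matches the inherited outcome exactly, so it is an inherited cognate, not a loan.

inherited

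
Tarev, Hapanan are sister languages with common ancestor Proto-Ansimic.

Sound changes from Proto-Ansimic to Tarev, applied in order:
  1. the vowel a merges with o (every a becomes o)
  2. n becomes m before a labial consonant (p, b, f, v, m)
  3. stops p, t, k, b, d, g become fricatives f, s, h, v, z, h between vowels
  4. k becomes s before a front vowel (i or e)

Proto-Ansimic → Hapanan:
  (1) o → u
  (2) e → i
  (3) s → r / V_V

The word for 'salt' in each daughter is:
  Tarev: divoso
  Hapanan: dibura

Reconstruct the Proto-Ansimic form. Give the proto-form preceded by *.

Position 6: Tarev has o, Hapanan has a. Hapanan preserves a here (none of its changes turn any other segment into a), so the proto-segment is *a.
Position 3: Tarev has v, Hapanan has b. Hapanan preserves b here (none of its changes turn any other segment into b), so the proto-segment is *b.
Position 5: Tarev has s, Hapanan has r. Taking the neighbouring segments as reconstructed: Tarev s could go back to *t or *s; Hapanan r could go back to *s or *r — the one source consistent with every daughter is *s.
Continuing position by position gives *dibosa; check it forward:
Tarev: *dibosa
  dibosa → diboso   [vowel merger]
  diboso (rule 2 does not apply)
  diboso → divoso   [intervocalic lenition]
  divoso (rule 4 does not apply)
  giving Tarev divoso.
Hapanan: start from *dibosa.
  rule 1 (vowel merger): dibosa → dibusa
  rule 2: no change — dibusa
  rule 3 (rhotacism): dibusa → dibura
  ⇒ Hapanan dibura
No other proto-form is consistent with every reflex, so the reconstruction is *dibosa.

*dibosa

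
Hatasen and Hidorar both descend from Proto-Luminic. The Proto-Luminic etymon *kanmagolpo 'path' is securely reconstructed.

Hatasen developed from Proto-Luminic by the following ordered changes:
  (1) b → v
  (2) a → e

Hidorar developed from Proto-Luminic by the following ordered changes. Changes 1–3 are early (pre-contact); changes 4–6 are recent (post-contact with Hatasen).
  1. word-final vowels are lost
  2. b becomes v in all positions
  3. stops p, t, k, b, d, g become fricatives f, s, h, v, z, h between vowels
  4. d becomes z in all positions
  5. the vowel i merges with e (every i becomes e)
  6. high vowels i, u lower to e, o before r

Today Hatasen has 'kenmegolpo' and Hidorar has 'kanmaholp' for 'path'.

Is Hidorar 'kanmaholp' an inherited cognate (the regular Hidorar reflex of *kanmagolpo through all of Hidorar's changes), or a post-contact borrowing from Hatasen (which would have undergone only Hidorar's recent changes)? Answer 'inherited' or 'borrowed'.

inherited

If inherited, *kanmagolpo would pass through all of Hidorar's changes:
Hidorar: *kanmagolpo
  kanmagolpo → kanmagolp   [apocope]
  kanmagolp (rule 2 does not apply)
  kanmagolp → kanmaholp   [intervocalic lenition]
  kanmaholp (rule 4 does not apply)
  kanmaholp (rule 5 does not apply)
  kanmaholp (rule 6 does not apply)
  giving Hidorar kanmaholp.
If borrowed from Hatasen 'kenmegolpo' after the early changes, it would undergo only the recent ones:
  rule 4 (unconditioned shift): no change (kenmegolpo)
  rule 5 (vowel merger): no change (kenmegolpo)
  rule 6 (pre-rhotic lowering): no change (kenmegolpo)
  ⇒ as a loan: kenmegolpo
Hidorar 'kanmaholp' matches the inherited outcome exactly, so it is an inherited cognate, not a loan.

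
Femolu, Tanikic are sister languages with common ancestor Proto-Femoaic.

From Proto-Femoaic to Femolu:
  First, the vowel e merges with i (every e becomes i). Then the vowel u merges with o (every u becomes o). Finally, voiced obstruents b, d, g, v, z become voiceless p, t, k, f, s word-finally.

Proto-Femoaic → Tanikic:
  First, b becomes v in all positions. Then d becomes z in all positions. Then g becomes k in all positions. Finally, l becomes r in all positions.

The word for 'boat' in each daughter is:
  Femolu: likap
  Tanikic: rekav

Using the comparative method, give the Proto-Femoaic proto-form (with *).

Position 2: Femolu has i, Tanikic has e. Tanikic preserves e here (none of its changes turn any other segment into e), so the proto-segment is *e.
Position 1: Femolu has l, Tanikic has r. Femolu preserves l here (none of its changes turn any other segment into l), so the proto-segment is *l.
Position 5: Femolu has p, Tanikic has v. Taking the neighbouring segments as reconstructed: Femolu p could go back to *p or *b; Tanikic v could go back to *b or *v — the one source consistent with every daughter is *b.
This points to *lekab. Verify forward in each daughter:
Femolu: *lekab > likab > likap  (by vowel merger, final devoicing)
Tanikic: *lekab > lekav > rekav  (by unconditioned shift, unconditioned shift)
Only *lekab yields all of Femolu likap, Tanikic rekav.

*lekab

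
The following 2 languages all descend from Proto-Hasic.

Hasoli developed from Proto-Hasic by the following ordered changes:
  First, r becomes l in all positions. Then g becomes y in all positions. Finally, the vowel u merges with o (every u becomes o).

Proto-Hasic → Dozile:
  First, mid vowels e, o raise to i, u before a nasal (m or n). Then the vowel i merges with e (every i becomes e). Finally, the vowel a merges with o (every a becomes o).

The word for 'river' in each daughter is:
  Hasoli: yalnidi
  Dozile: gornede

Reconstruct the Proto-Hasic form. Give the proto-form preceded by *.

Position 2: Hasoli has a, Dozile has o. Hasoli preserves a here (none of its changes turn any other segment into a), so the proto-segment is *a.
Position 5: Hasoli has i, Dozile has e. Hasoli preserves i here (none of its changes turn any other segment into i), so the proto-segment is *i.
This points to *garnidi. Verify forward in each daughter:
Hasoli: *garnidi > galnidi > yalnidi  (by unconditioned shift, unconditioned shift)
Dozile: *garnidi
  garnidi (rule 1 does not apply)
  garnidi → garnede   [vowel merger]
  garnede → gornede   [vowel merger]
  giving Dozile gornede.
No other proto-form is consistent with every reflex, so the reconstruction is *garnidi.

*garnidi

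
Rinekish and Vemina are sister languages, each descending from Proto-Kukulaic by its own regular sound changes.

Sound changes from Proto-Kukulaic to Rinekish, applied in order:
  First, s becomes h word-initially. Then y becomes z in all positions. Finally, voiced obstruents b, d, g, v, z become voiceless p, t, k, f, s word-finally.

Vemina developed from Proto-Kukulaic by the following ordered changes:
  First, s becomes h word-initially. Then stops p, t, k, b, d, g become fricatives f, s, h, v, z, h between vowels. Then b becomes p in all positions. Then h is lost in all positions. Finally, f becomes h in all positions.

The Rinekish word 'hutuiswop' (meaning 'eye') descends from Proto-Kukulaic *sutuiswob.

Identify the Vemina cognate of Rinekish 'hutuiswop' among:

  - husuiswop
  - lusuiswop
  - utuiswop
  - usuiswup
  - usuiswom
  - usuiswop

usuiswop

Vemina: *sutuiswob > hutuiswob > husuiswob > husuiswop > usuiswop  (by debuccalisation, intervocalic lenition, unconditioned shift, h-loss)
Among the options, 'usuiswop' alone shows every Vemina change applied in order.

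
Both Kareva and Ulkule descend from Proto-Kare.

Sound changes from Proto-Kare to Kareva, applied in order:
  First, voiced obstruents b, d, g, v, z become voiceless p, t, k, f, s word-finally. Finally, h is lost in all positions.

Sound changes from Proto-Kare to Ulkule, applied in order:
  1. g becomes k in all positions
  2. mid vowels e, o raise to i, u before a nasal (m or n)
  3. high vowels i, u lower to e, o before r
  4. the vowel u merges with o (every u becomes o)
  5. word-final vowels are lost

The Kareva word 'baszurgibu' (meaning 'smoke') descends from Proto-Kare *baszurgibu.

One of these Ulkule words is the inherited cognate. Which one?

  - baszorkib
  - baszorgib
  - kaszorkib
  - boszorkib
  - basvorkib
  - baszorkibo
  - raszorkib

baszorkib

Ulkule: *baszurgibu > baszurkibu > baszorkibu > baszorkibo > baszorkib  (by unconditioned shift, pre-rhotic lowering, vowel merger, apocope)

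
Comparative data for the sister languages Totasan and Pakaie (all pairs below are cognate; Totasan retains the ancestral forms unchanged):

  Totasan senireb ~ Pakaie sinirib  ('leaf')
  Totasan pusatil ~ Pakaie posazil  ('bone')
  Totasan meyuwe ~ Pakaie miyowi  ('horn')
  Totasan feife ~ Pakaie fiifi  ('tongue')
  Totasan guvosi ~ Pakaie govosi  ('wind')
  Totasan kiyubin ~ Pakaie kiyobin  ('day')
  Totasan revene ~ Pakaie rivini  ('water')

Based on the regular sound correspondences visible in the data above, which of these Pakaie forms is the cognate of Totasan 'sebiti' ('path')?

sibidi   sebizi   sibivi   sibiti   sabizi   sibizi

sibizi

senireb ~ sinirib — Totasan e corresponds to Pakaie i after a consonant, before a labial obstruent.
pusatil ~ posazil — Totasan t corresponds to Pakaie z between vowels (before a front vowel).
Applying these to Totasan 'sebiti':
  sebiti → sibiti   (e→i after a consonant, before a labial obstruent)
  sibiti → sibizi   (t→z between vowels (before a front vowel))
So the Pakaie cognate is 'sibizi'.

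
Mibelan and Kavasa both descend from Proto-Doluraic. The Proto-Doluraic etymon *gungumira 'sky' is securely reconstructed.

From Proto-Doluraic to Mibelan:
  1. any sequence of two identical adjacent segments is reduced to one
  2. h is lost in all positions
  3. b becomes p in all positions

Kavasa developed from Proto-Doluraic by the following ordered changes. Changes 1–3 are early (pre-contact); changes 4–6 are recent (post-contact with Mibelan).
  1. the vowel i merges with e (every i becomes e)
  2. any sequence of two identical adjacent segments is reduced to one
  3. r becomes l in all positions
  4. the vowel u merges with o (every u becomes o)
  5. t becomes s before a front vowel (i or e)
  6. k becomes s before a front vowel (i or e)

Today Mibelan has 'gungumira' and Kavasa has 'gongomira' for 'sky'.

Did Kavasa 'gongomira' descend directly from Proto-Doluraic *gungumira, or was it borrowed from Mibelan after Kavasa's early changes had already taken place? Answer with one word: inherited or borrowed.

If inherited, *gungumira would pass through all of Kavasa's changes:
Kavasa: *gungumira > gungumera > gungumela > gongomela  (by vowel merger, unconditioned shift, vowel merger)
If borrowed from Mibelan 'gungumira' after the early changes, it would undergo only the recent ones:
  rule 4 (vowel merger): gungumira → gongomira
  rule 5 (palatalisation): no change (gongomira)
  rule 6 (palatalisation): no change (gongomira)
  ⇒ as a loan: gongomira
Kavasa 'gongomira' matches the loan outcome 'gongomira', not the inherited 'gongomela' — it skipped the early Kavasa changes, so it was borrowed from Mibelan.

borrowed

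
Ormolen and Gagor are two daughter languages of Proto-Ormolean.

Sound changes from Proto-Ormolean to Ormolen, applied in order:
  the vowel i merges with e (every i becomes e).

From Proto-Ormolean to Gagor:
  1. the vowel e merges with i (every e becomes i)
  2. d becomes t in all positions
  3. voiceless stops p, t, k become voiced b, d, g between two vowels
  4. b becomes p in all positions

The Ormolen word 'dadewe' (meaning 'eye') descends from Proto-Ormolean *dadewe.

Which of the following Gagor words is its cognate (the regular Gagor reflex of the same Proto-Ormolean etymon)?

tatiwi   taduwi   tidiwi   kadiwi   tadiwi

tadiwi

Gagor: start from *dadewe.
  rule 1 (vowel merger): dadewe → dadiwi
  rule 2 (unconditioned shift): dadiwi → tatiwi
  rule 3 (intervocalic voicing): tatiwi → tadiwi
  rule 4: no change — tadiwi
  ⇒ Gagor tadiwi
Only 'tadiwi' matches the regular Gagor development of *dadewe.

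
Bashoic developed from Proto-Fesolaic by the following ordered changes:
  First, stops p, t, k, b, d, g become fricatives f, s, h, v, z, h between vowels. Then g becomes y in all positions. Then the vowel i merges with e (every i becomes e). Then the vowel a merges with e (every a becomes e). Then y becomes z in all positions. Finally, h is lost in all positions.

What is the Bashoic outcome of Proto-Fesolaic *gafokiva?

zefoeve

Bashoic: start from *gafokiva.
  rule 1 (intervocalic lenition): gafokiva → gafohiva
  rule 2 (unconditioned shift): gafohiva → yafohiva
  rule 3 (vowel merger): yafohiva → yafoheva
  rule 4 (vowel merger): yafoheva → yefoheve
  rule 5 (unconditioned shift): yefoheve → zefoheve
  rule 6 (h-loss): zefoheve → zefoeve
  ⇒ Bashoic zefoeve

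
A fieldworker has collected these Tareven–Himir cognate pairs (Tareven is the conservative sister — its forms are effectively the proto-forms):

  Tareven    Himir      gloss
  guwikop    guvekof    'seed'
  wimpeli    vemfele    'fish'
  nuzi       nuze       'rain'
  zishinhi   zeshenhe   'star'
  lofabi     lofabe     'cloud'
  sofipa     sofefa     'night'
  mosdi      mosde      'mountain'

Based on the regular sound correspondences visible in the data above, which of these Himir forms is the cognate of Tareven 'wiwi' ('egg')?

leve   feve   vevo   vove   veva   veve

wimpeli ~ vemfele — Tareven w corresponds to Himir v word-initially before a front vowel.
guwikop ~ guvekof, zishinhi ~ zeshenhe — Tareven i corresponds to Himir e after a consonant, before a consonant other than r, m, n, p, b, f, v.
guwikop ~ guvekof — Tareven w corresponds to Himir v between vowels (before a front vowel).
wimpeli ~ vemfele, nuzi ~ nuze — Tareven i corresponds to Himir e word-finally.
Applying these to Tareven 'wiwi':
  wiwi → viwi   (w→v word-initially before a front vowel)
  viwi → vewi   (i→e after a consonant, before a consonant other than r, m, n, p, b, f, v)
  vewi → vevi   (w→v between vowels (before a front vowel))
  vevi → veve   (i→e word-finally)
So the Himir cognate is 'veve'.

veve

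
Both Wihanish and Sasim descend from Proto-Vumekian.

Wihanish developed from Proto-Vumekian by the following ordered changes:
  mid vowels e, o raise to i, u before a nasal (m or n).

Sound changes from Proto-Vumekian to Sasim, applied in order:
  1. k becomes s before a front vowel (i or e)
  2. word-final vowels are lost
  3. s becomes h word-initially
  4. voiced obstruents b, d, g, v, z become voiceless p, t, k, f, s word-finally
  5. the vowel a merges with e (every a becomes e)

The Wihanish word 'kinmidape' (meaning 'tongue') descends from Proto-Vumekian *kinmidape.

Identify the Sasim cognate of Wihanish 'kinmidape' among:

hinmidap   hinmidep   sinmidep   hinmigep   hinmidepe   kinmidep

Sasim: *kinmidape
  kinmidape → sinmidape   [palatalisation]
  sinmidape → sinmidap   [apocope]
  sinmidap → hinmidap   [debuccalisation]
  hinmidap (rule 4 does not apply)
  hinmidap → hinmidep   [vowel merger]
  giving Sasim hinmidep.
Among the options, 'hinmidep' alone shows every Sasim change applied in order.

hinmidep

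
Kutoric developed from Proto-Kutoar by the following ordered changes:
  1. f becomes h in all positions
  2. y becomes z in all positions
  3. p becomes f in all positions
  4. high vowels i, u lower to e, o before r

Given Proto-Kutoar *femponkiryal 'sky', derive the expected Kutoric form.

hemfonkerzal

Kutoric: *femponkiryal
  femponkiryal → hemponkiryal   [unconditioned shift]
  hemponkiryal → hemponkirzal   [unconditioned shift]
  hemponkirzal → hemfonkirzal   [unconditioned shift]
  hemfonkirzal → hemfonkerzal   [pre-rhotic lowering]
  giving Kutoric hemfonkerzal.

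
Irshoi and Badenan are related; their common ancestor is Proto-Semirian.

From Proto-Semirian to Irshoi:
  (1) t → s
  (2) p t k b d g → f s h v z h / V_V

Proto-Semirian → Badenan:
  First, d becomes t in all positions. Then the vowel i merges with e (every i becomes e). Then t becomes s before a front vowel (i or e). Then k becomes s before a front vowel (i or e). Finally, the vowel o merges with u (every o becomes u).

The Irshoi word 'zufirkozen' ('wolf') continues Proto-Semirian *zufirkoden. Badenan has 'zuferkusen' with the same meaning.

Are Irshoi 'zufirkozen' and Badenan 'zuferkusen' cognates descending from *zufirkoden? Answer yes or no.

yes

Derive the expected Badenan reflex of *zufirkoden:
Badenan: *zufirkoden > zufirkoten > zuferkoten > zuferkosen > zuferkusen  (by unconditioned shift, vowel merger, palatalisation, vowel merger)
Badenan 'zuferkusen' matches the regular reflex exactly, so the pair is cognate.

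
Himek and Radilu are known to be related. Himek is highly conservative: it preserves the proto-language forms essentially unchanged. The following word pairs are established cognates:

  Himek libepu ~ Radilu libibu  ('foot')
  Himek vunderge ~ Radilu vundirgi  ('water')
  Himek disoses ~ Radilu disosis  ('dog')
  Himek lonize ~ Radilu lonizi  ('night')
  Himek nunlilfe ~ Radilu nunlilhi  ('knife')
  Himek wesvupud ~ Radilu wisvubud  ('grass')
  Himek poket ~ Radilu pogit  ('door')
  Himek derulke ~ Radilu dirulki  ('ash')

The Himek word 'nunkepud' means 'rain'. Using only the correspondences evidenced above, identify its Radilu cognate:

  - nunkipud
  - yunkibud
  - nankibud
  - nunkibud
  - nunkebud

nunkibud

libepu ~ libibu — Himek e corresponds to Radilu i after a consonant, before a labial obstruent.
libepu ~ libibu, wesvupud ~ wisvubud — Himek p corresponds to Radilu b between vowels (before a back vowel).
Applying these to Himek 'nunkepud':
  nunkepud → nunkipud   (e→i after a consonant, before a labial obstruent)
  nunkipud → nunkibud   (p→b between vowels (before a back vowel))
So the Radilu cognate is 'nunkibud'.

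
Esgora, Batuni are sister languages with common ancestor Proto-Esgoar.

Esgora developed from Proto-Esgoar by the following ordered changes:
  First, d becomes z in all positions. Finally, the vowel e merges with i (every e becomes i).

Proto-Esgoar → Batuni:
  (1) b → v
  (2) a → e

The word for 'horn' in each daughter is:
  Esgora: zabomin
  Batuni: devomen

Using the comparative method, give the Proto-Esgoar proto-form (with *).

Position 6: Esgora has i, Batuni has e. Taking the neighbouring segments as reconstructed: Esgora i could go back to *e or *i; Batuni e could go back to *a or *e — the one source consistent with every daughter is *e.
Position 3: Esgora has b, Batuni has v. Esgora preserves b here (none of its changes turn any other segment into b), so the proto-segment is *b.
Verify the candidate proto-form against each daughter:
Esgora: *dabomen
  dabomen → zabomen   [unconditioned shift]
  zabomen → zabomin   [vowel merger]
  giving Esgora zabomin.
Batuni: start from *dabomen.
  rule 1 (unconditioned shift): dabomen → davomen
  rule 2 (vowel merger): davomen → devomen
  ⇒ Batuni devomen
No other proto-form is consistent with every reflex, so the reconstruction is *dabomen.

*dabomen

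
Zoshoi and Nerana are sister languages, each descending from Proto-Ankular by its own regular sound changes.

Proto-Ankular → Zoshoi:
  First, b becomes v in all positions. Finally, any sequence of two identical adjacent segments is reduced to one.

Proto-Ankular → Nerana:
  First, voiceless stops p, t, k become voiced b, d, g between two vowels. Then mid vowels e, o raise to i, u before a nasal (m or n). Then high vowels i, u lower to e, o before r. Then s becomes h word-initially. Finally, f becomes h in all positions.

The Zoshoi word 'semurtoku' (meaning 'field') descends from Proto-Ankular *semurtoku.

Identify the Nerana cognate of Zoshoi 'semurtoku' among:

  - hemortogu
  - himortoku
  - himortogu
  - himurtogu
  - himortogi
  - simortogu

Nerana: *semurtoku
  semurtoku → semurtogu   [intervocalic voicing]
  semurtogu → simurtogu   [pre-nasal raising]
  simurtogu → simortogu   [pre-rhotic lowering]
  simortogu → himortogu   [debuccalisation]
  himortogu (rule 5 does not apply)
  giving Nerana himortogu.
Among the options, 'himortogu' alone shows every Nerana change applied in order.

himortogu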